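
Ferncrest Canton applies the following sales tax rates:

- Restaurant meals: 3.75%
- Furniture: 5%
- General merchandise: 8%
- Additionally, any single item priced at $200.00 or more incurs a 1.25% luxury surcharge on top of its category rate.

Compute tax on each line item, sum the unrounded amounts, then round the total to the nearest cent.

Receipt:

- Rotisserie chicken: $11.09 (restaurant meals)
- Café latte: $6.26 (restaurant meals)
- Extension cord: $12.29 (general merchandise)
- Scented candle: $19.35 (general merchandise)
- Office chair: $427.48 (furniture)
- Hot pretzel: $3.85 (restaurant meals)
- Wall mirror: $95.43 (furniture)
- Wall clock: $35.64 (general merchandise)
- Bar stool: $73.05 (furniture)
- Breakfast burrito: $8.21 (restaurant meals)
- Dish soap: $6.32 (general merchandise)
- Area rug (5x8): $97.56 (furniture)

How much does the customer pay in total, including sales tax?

Rotisserie chicken $11.09: restaurant meals → 3.75% → $0.415875
Café latte $6.26: restaurant meals → 3.75% → $0.23475
Extension cord $12.29: general merchandise → 8% → $0.9832
Scented candle $19.35: general merchandise → 8% → $1.548
Office chair $427.48: furniture → 5% + 1.25% surcharge = 6.25% → $26.7175
Hot pretzel $3.85: restaurant meals → 3.75% → $0.144375
Wall mirror $95.43: furniture → 5% → $4.7715
Wall clock $35.64: general merchandise → 8% → $2.8512
Bar stool $73.05: furniture → 5% → $3.6525
Breakfast burrito $8.21: restaurant meals → 3.75% → $0.307875
Dish soap $6.32: general merchandise → 8% → $0.5056
Area rug (5x8) $97.56: furniture → 5% → $4.878
Subtotal = $796.53; unrounded tax = $47.010375 → $47.01; total due = $843.54

$843.54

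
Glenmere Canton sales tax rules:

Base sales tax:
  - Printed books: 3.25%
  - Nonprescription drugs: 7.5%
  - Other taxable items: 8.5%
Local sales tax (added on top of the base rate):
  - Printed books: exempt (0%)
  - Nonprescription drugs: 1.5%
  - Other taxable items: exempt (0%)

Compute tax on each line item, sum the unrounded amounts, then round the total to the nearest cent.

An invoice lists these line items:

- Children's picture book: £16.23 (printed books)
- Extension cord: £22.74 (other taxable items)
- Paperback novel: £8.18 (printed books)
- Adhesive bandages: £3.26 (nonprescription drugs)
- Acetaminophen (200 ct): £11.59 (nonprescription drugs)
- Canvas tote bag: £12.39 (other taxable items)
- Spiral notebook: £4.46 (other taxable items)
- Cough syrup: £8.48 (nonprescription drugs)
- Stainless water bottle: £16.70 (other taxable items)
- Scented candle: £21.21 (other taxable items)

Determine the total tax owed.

Children's picture book £16.23: printed books → 3.25% + 0% local = 3.25% → £0.527475
Extension cord £22.74: other taxable items → 8.5% + 0% local = 8.5% → £1.9329
Paperback novel £8.18: printed books → 3.25% + 0% local = 3.25% → £0.26585
Adhesive bandages £3.26: nonprescription drugs → 7.5% + 1.5% local = 9% → £0.2934
Acetaminophen (200 ct) £11.59: nonprescription drugs → 7.5% + 1.5% local = 9% → £1.0431
Canvas tote bag £12.39: other taxable items → 8.5% + 0% local = 8.5% → £1.05315
Spiral notebook £4.46: other taxable items → 8.5% + 0% local = 8.5% → £0.3791
Cough syrup £8.48: nonprescription drugs → 7.5% + 1.5% local = 9% → £0.7632
Stainless water bottle £16.70: other taxable items → 8.5% + 0% local = 8.5% → £1.4195
Scented candle £21.21: other taxable items → 8.5% + 0% local = 8.5% → £1.80285
Unrounded tax sum = £9.480525 → £9.48

£9.48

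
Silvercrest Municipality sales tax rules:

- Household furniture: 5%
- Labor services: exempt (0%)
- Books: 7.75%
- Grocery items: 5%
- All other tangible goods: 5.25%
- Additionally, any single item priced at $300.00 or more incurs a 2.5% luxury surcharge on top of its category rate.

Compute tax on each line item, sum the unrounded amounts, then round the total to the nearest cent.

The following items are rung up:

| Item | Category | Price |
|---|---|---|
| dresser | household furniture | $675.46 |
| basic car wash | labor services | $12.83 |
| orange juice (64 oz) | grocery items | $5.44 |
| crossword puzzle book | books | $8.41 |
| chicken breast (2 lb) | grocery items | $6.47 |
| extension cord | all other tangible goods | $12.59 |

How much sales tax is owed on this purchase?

Dresser $675.46: household furniture → 5% + 2.5% surcharge = 7.5% → $50.6595
Basic car wash $12.83: labor services → 0% → $0.00
Orange juice (64 oz) $5.44: grocery items → 5% → $0.272
Crossword puzzle book $8.41: books → 7.75% → $0.651775
Chicken breast (2 lb) $6.47: grocery items → 5% → $0.3235
Extension cord $12.59: all other tangible goods → 5.25% → $0.660975
Unrounded tax sum = $52.56775 → $52.57

$52.57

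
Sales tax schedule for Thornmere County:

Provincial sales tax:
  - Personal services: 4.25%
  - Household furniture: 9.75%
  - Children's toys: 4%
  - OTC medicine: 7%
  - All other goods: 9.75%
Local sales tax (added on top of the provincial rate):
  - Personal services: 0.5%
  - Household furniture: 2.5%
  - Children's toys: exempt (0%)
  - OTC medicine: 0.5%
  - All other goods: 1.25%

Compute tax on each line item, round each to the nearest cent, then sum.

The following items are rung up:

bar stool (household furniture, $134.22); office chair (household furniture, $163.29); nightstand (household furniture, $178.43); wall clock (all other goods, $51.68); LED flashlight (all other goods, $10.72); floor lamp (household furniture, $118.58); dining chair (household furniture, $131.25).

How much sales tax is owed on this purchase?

Bar stool $134.22: household furniture → 9.75% + 2.5% local = 12.25% → $16.44
Office chair $163.29: household furniture → 9.75% + 2.5% local = 12.25% → $20.00
Nightstand $178.43: household furniture → 9.75% + 2.5% local = 12.25% → $21.86
Wall clock $51.68: all other goods → 9.75% + 1.25% local = 11% → $5.68
LED flashlight $10.72: all other goods → 9.75% + 1.25% local = 11% → $1.18
Floor lamp $118.58: household furniture → 9.75% + 2.5% local = 12.25% → $14.53
Dining chair $131.25: household furniture → 9.75% + 2.5% local = 12.25% → $16.08
Total tax = $16.44 + $20.00 + $21.86 + $5.68 + $1.18 + $14.53 + $16.08 = $95.77

$95.77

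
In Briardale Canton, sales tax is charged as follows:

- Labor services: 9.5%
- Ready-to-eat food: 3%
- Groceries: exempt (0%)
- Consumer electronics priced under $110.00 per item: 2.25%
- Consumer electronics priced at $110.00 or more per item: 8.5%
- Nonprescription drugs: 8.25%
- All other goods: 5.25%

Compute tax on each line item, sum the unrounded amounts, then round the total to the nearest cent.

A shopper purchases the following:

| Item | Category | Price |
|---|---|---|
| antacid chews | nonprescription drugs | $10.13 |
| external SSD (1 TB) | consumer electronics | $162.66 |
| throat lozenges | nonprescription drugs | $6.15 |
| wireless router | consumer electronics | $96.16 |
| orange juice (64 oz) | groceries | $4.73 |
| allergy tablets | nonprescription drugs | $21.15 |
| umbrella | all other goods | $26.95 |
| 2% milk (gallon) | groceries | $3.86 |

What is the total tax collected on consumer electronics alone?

$15.99

External SSD (1 TB) $162.66: consumer electronics, $110.00 or more → 8.5% → $13.8261
Wireless router $96.16: consumer electronics, under $110.00 → 2.25% → $2.1636
Tax on consumer electronics: unrounded sum = $15.9897 → $15.99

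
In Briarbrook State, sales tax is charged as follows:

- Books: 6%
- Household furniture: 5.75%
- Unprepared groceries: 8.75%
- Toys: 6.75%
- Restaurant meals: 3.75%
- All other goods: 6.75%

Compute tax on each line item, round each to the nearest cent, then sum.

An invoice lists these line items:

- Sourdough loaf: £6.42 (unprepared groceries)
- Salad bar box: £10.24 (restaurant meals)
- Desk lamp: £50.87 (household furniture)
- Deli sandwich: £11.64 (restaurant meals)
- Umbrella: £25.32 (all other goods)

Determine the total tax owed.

£6.02

Sourdough loaf £6.42: unprepared groceries → 8.75% → £0.56
Salad bar box £10.24: restaurant meals → 3.75% → £0.38
Desk lamp £50.87: household furniture → 5.75% → £2.93
Deli sandwich £11.64: restaurant meals → 3.75% → £0.44
Umbrella £25.32: all other goods → 6.75% → £1.71
Total tax = £0.56 + £0.38 + £2.93 + £0.44 + £1.71 = £6.02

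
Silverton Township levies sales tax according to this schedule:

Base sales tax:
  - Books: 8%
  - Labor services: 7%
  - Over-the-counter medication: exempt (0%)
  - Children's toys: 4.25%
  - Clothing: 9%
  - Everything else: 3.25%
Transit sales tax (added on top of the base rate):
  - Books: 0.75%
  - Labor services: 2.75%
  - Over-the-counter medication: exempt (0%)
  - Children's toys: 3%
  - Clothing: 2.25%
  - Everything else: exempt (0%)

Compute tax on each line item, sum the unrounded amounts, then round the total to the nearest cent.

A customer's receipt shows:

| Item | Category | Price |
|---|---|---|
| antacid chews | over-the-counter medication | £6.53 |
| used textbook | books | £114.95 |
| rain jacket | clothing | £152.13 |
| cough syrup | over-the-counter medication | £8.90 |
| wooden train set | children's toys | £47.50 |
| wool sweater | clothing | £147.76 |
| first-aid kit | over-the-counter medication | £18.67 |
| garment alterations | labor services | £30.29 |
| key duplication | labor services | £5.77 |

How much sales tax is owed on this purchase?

Antacid chews £6.53: over-the-counter medication → 0% + 0% transit = 0% → £0.00
Used textbook £114.95: books → 8% + 0.75% transit = 8.75% → £10.058125
Rain jacket £152.13: clothing → 9% + 2.25% transit = 11.25% → £17.114625
Cough syrup £8.90: over-the-counter medication → 0% + 0% transit = 0% → £0.00
Wooden train set £47.50: children's toys → 4.25% + 3% transit = 7.25% → £3.44375
Wool sweater £147.76: clothing → 9% + 2.25% transit = 11.25% → £16.623
First-aid kit £18.67: over-the-counter medication → 0% + 0% transit = 0% → £0.00
Garment alterations £30.29: labor services → 7% + 2.75% transit = 9.75% → £2.953275
Key duplication £5.77: labor services → 7% + 2.75% transit = 9.75% → £0.562575
Unrounded tax sum = £50.75535 → £50.76

£50.76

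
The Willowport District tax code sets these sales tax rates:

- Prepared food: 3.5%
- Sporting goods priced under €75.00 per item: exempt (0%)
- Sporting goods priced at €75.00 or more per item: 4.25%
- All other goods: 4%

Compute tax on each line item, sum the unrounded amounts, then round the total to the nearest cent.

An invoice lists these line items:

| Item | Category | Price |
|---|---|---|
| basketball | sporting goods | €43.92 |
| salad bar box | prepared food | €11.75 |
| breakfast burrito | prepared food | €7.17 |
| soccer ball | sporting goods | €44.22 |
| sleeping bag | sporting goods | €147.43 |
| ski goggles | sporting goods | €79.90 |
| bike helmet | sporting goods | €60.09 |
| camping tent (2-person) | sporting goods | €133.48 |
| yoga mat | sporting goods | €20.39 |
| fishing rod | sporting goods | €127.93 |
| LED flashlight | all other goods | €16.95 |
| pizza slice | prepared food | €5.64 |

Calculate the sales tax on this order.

€22.31

Basketball €43.92: sporting goods, under €75.00 → 0% → €0.00
Salad bar box €11.75: prepared food → 3.5% → €0.41125
Breakfast burrito €7.17: prepared food → 3.5% → €0.25095
Soccer ball €44.22: sporting goods, under €75.00 → 0% → €0.00
Sleeping bag €147.43: sporting goods, €75.00 or more → 4.25% → €6.265775
Ski goggles €79.90: sporting goods, €75.00 or more → 4.25% → €3.39575
Bike helmet €60.09: sporting goods, under €75.00 → 0% → €0.00
Camping tent (2-person) €133.48: sporting goods, €75.00 or more → 4.25% → €5.6729
Yoga mat €20.39: sporting goods, under €75.00 → 0% → €0.00
Fishing rod €127.93: sporting goods, €75.00 or more → 4.25% → €5.437025
LED flashlight €16.95: all other goods → 4% → €0.678
Pizza slice €5.64: prepared food → 3.5% → €0.1974
Unrounded tax sum = €22.30905 → €22.31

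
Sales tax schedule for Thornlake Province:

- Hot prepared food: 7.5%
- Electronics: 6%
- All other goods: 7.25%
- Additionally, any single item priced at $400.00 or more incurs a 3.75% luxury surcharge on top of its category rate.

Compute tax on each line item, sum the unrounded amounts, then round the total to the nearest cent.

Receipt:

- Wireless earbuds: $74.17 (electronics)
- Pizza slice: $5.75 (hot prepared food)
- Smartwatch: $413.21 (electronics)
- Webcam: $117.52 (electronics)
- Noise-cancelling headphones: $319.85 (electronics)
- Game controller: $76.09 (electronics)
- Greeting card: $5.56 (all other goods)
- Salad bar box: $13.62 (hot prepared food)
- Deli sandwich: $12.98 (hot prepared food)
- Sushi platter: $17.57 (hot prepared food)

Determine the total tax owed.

$79.69

Wireless earbuds $74.17: electronics → 6% → $4.4502
Pizza slice $5.75: hot prepared food → 7.5% → $0.43125
Smartwatch $413.21: electronics → 6% + 3.75% surcharge = 9.75% → $40.287975
Webcam $117.52: electronics → 6% → $7.0512
Noise-cancelling headphones $319.85: electronics → 6% → $19.191
Game controller $76.09: electronics → 6% → $4.5654
Greeting card $5.56: all other goods → 7.25% → $0.4031
Salad bar box $13.62: hot prepared food → 7.5% → $1.0215
Deli sandwich $12.98: hot prepared food → 7.5% → $0.9735
Sushi platter $17.57: hot prepared food → 7.5% → $1.31775
Unrounded tax sum = $79.692875 → $79.69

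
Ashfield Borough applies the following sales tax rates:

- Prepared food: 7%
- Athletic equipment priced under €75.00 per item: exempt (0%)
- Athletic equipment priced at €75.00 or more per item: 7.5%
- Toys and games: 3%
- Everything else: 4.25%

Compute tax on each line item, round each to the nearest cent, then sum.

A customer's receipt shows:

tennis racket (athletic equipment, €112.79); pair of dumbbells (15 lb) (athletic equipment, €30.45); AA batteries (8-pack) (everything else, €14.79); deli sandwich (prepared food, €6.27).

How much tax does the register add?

€9.53

Tennis racket €112.79: athletic equipment, €75.00 or more → 7.5% → €8.46
Pair of dumbbells (15 lb) €30.45: athletic equipment, under €75.00 → 0% → €0.00
AA batteries (8-pack) €14.79: everything else → 4.25% → €0.63
Deli sandwich €6.27: prepared food → 7% → €0.44
Total tax = €8.46 + €0.63 + €0.44 = €9.53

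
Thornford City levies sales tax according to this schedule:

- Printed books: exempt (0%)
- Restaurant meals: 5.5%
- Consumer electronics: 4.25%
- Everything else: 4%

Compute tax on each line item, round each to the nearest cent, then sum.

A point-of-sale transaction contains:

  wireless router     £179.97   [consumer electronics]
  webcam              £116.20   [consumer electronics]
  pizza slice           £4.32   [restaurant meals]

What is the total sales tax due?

Wireless router £179.97: consumer electronics → 4.25% → £7.65
Webcam £116.20: consumer electronics → 4.25% → £4.94
Pizza slice £4.32: restaurant meals → 5.5% → £0.24
Total tax = £7.65 + £4.94 + £0.24 = £12.83

£12.83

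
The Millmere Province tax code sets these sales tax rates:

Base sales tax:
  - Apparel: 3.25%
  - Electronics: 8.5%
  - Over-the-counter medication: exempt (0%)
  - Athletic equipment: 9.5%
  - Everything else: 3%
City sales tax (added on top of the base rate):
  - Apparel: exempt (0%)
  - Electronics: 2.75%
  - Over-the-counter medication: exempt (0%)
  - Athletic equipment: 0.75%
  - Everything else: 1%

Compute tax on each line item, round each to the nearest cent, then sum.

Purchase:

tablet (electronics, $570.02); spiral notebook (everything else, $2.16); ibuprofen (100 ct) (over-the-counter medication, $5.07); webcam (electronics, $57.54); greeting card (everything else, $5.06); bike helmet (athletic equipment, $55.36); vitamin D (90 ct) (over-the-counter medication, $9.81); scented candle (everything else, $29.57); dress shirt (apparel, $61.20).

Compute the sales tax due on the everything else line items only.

$1.47

Spiral notebook $2.16: everything else → 3% + 1% city = 4% → $0.09
Greeting card $5.06: everything else → 3% + 1% city = 4% → $0.20
Scented candle $29.57: everything else → 3% + 1% city = 4% → $1.18
Tax on everything else = $0.09 + $0.20 + $1.18 = $1.47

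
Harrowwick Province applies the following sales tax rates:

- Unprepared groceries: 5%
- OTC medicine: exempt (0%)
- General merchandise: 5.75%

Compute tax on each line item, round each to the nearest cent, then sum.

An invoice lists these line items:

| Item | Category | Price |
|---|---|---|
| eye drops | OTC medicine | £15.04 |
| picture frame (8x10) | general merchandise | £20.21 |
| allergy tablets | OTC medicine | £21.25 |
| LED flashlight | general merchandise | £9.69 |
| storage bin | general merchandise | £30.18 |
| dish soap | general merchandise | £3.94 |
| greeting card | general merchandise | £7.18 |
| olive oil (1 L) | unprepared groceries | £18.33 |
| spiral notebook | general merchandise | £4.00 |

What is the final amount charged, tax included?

£135.07

Eye drops £15.04: OTC medicine → 0% → £0.00
Picture frame (8x10) £20.21: general merchandise → 5.75% → £1.16
Allergy tablets £21.25: OTC medicine → 0% → £0.00
LED flashlight £9.69: general merchandise → 5.75% → £0.56
Storage bin £30.18: general merchandise → 5.75% → £1.74
Dish soap £3.94: general merchandise → 5.75% → £0.23
Greeting card £7.18: general merchandise → 5.75% → £0.41
Olive oil (1 L) £18.33: unprepared groceries → 5% → £0.92
Spiral notebook £4.00: general merchandise → 5.75% → £0.23
Subtotal = £129.82; tax = £5.25; total due = £135.07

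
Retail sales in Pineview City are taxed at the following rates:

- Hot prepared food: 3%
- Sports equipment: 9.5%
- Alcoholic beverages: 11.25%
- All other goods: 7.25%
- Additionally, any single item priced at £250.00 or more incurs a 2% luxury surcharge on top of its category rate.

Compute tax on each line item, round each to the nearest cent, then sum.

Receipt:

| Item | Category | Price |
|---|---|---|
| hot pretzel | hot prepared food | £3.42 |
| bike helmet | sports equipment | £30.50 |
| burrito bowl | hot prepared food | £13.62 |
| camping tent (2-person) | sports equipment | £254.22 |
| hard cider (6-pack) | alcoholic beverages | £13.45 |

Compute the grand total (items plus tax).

Hot pretzel £3.42: hot prepared food → 3% → £0.10
Bike helmet £30.50: sports equipment → 9.5% → £2.90
Burrito bowl £13.62: hot prepared food → 3% → £0.41
Camping tent (2-person) £254.22: sports equipment → 9.5% + 2% surcharge = 11.5% → £29.24
Hard cider (6-pack) £13.45: alcoholic beverages → 11.25% → £1.51
Subtotal = £315.21; tax = £34.16; total due = £349.37

£349.37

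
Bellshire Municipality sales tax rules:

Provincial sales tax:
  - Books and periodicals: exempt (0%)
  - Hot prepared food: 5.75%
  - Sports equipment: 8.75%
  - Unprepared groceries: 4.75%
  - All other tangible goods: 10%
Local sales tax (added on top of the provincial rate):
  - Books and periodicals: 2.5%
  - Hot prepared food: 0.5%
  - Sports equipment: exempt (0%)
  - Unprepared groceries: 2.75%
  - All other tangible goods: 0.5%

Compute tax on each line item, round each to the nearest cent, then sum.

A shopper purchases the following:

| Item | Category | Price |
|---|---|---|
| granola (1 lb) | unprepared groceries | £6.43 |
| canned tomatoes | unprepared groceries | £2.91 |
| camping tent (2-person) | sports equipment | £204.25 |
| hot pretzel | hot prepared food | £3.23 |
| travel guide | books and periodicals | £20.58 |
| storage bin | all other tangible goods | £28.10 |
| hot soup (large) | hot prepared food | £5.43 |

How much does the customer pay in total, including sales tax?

£293.50

Granola (1 lb) £6.43: unprepared groceries → 4.75% + 2.75% local = 7.5% → £0.48
Canned tomatoes £2.91: unprepared groceries → 4.75% + 2.75% local = 7.5% → £0.22
Camping tent (2-person) £204.25: sports equipment → 8.75% + 0% local = 8.75% → £17.87
Hot pretzel £3.23: hot prepared food → 5.75% + 0.5% local = 6.25% → £0.20
Travel guide £20.58: books and periodicals → 0% + 2.5% local = 2.5% → £0.51
Storage bin £28.10: all other tangible goods → 10% + 0.5% local = 10.5% → £2.95
Hot soup (large) £5.43: hot prepared food → 5.75% + 0.5% local = 6.25% → £0.34
Subtotal = £270.93; tax = £22.57; total due = £293.50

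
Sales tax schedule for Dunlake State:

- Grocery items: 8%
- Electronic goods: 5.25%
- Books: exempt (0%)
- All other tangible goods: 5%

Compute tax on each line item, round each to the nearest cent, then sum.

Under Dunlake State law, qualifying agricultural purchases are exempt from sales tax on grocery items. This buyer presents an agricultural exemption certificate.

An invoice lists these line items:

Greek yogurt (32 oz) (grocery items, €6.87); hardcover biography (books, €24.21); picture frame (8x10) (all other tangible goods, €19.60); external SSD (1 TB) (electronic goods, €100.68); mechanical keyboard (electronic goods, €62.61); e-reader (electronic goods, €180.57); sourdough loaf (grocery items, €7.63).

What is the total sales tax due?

€19.04

Greek yogurt (32 oz) €6.87: grocery items, buyer-exempt → 0% → €0.00
Hardcover biography €24.21: books → 0% → €0.00
Picture frame (8x10) €19.60: all other tangible goods → 5% → €0.98
External SSD (1 TB) €100.68: electronic goods → 5.25% → €5.29
Mechanical keyboard €62.61: electronic goods → 5.25% → €3.29
E-reader €180.57: electronic goods → 5.25% → €9.48
Sourdough loaf €7.63: grocery items, buyer-exempt → 0% → €0.00
Total tax = €0.98 + €5.29 + €3.29 + €9.48 = €19.04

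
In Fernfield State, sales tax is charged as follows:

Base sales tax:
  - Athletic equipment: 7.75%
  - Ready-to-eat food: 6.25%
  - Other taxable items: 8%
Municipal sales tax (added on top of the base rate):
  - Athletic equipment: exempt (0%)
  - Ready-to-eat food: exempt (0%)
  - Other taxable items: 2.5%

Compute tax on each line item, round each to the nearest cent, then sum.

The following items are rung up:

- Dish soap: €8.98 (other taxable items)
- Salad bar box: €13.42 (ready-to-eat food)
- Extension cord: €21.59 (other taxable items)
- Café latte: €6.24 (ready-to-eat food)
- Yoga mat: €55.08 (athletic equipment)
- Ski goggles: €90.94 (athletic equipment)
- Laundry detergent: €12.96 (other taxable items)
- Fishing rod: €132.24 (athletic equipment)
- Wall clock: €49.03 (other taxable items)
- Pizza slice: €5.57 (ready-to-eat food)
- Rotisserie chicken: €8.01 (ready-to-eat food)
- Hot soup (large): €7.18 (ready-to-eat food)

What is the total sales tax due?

€33.82

Dish soap €8.98: other taxable items → 8% + 2.5% municipal = 10.5% → €0.94
Salad bar box €13.42: ready-to-eat food → 6.25% + 0% municipal = 6.25% → €0.84
Extension cord €21.59: other taxable items → 8% + 2.5% municipal = 10.5% → €2.27
Café latte €6.24: ready-to-eat food → 6.25% + 0% municipal = 6.25% → €0.39
Yoga mat €55.08: athletic equipment → 7.75% + 0% municipal = 7.75% → €4.27
Ski goggles €90.94: athletic equipment → 7.75% + 0% municipal = 7.75% → €7.05
Laundry detergent €12.96: other taxable items → 8% + 2.5% municipal = 10.5% → €1.36
Fishing rod €132.24: athletic equipment → 7.75% + 0% municipal = 7.75% → €10.25
Wall clock €49.03: other taxable items → 8% + 2.5% municipal = 10.5% → €5.15
Pizza slice €5.57: ready-to-eat food → 6.25% + 0% municipal = 6.25% → €0.35
Rotisserie chicken €8.01: ready-to-eat food → 6.25% + 0% municipal = 6.25% → €0.50
Hot soup (large) €7.18: ready-to-eat food → 6.25% + 0% municipal = 6.25% → €0.45
Total tax = €0.94 + €0.84 + €2.27 + €0.39 + €4.27 + €7.05 + €1.36 + €10.25 + €5.15 + €0.35 + €0.50 + €0.45 = €33.82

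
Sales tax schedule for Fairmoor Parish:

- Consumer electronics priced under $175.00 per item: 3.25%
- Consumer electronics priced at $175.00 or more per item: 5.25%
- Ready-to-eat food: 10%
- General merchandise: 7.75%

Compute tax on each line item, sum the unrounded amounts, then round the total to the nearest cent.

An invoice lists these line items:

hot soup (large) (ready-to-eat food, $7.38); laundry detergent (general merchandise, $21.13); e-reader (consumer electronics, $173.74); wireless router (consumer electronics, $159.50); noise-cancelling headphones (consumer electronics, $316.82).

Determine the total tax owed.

$29.84

Hot soup (large) $7.38: ready-to-eat food → 10% → $0.738
Laundry detergent $21.13: general merchandise → 7.75% → $1.637575
E-reader $173.74: consumer electronics, under $175.00 → 3.25% → $5.64655
Wireless router $159.50: consumer electronics, under $175.00 → 3.25% → $5.18375
Noise-cancelling headphones $316.82: consumer electronics, $175.00 or more → 5.25% → $16.63305
Unrounded tax sum = $29.838925 → $29.84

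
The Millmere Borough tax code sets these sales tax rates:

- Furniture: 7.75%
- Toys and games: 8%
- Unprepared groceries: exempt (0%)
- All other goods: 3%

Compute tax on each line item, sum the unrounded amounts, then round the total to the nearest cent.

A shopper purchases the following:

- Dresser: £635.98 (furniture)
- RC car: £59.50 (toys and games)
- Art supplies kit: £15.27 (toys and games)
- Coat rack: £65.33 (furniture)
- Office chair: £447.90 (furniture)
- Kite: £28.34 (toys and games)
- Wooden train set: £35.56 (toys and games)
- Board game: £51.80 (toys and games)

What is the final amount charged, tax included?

Dresser £635.98: furniture → 7.75% → £49.28845
RC car £59.50: toys and games → 8% → £4.76
Art supplies kit £15.27: toys and games → 8% → £1.2216
Coat rack £65.33: furniture → 7.75% → £5.063075
Office chair £447.90: furniture → 7.75% → £34.71225
Kite £28.34: toys and games → 8% → £2.2672
Wooden train set £35.56: toys and games → 8% → £2.8448
Board game £51.80: toys and games → 8% → £4.144
Subtotal = £1339.68; unrounded tax = £104.301375 → £104.30; total due = £1443.98

£1443.98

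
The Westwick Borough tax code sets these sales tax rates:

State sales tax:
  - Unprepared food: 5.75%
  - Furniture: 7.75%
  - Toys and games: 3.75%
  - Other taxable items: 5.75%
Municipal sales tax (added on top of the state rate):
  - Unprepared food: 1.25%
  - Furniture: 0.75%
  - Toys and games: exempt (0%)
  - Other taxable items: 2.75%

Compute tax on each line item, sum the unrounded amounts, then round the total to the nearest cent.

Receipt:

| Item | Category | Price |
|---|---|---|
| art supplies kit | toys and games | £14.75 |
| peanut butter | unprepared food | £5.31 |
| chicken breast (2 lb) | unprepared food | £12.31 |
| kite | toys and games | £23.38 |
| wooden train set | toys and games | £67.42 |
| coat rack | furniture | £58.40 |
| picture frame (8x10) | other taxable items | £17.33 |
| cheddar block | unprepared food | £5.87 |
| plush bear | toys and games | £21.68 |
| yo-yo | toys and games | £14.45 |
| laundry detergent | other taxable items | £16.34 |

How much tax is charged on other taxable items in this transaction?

Picture frame (8x10) £17.33: other taxable items → 5.75% + 2.75% municipal = 8.5% → £1.47305
Laundry detergent £16.34: other taxable items → 5.75% + 2.75% municipal = 8.5% → £1.3889
Tax on other taxable items: unrounded sum = £2.86195 → £2.86

£2.86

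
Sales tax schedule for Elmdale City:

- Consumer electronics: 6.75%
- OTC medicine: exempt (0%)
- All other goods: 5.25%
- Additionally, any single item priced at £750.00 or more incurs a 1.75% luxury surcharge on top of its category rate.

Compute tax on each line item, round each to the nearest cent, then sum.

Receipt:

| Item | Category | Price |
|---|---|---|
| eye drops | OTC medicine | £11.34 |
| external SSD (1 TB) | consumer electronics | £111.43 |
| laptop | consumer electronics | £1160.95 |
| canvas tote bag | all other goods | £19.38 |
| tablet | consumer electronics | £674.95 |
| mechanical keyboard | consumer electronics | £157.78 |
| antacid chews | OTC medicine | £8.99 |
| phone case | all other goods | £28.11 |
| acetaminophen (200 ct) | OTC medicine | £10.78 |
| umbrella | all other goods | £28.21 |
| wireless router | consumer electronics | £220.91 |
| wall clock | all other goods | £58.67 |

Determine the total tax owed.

£184.38

Eye drops £11.34: OTC medicine → 0% → £0.00
External SSD (1 TB) £111.43: consumer electronics → 6.75% → £7.52
Laptop £1160.95: consumer electronics → 6.75% + 1.75% surcharge = 8.5% → £98.68
Canvas tote bag £19.38: all other goods → 5.25% → £1.02
Tablet £674.95: consumer electronics → 6.75% → £45.56
Mechanical keyboard £157.78: consumer electronics → 6.75% → £10.65
Antacid chews £8.99: OTC medicine → 0% → £0.00
Phone case £28.11: all other goods → 5.25% → £1.48
Acetaminophen (200 ct) £10.78: OTC medicine → 0% → £0.00
Umbrella £28.21: all other goods → 5.25% → £1.48
Wireless router £220.91: consumer electronics → 6.75% → £14.91
Wall clock £58.67: all other goods → 5.25% → £3.08
Total tax = £7.52 + £98.68 + £1.02 + £45.56 + £10.65 + £1.48 + £1.48 + £14.91 + £3.08 = £184.38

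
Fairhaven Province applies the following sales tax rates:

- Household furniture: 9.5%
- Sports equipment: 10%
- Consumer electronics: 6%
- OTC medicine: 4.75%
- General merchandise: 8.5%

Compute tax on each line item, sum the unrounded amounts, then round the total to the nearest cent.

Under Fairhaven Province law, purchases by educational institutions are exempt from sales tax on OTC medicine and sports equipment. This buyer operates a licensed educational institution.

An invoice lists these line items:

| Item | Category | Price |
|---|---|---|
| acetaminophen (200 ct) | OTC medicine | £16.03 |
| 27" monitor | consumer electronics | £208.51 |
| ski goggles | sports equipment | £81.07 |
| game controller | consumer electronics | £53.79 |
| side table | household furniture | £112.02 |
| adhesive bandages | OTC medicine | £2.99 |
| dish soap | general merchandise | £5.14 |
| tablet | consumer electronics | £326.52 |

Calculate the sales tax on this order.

£46.41

Acetaminophen (200 ct) £16.03: OTC medicine, buyer-exempt → 0% → £0.00
27" monitor £208.51: consumer electronics → 6% → £12.5106
Ski goggles £81.07: sports equipment, buyer-exempt → 0% → £0.00
Game controller £53.79: consumer electronics → 6% → £3.2274
Side table £112.02: household furniture → 9.5% → £10.6419
Adhesive bandages £2.99: OTC medicine, buyer-exempt → 0% → £0.00
Dish soap £5.14: general merchandise → 8.5% → £0.4369
Tablet £326.52: consumer electronics → 6% → £19.5912
Unrounded tax sum = £46.408 → £46.41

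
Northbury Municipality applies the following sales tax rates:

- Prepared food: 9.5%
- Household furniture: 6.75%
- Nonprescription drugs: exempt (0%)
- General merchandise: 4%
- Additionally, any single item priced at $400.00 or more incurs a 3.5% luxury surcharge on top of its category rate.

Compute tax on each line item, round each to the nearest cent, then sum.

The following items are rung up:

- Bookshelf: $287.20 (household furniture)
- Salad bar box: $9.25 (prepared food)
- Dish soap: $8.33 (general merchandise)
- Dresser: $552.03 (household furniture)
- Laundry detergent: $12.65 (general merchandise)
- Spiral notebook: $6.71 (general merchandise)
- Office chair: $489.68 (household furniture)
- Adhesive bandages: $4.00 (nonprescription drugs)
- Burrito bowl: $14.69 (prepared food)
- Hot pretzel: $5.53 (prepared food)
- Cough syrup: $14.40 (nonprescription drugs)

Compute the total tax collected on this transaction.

Bookshelf $287.20: household furniture → 6.75% → $19.39
Salad bar box $9.25: prepared food → 9.5% → $0.88
Dish soap $8.33: general merchandise → 4% → $0.33
Dresser $552.03: household furniture → 6.75% + 3.5% surcharge = 10.25% → $56.58
Laundry detergent $12.65: general merchandise → 4% → $0.51
Spiral notebook $6.71: general merchandise → 4% → $0.27
Office chair $489.68: household furniture → 6.75% + 3.5% surcharge = 10.25% → $50.19
Adhesive bandages $4.00: nonprescription drugs → 0% → $0.00
Burrito bowl $14.69: prepared food → 9.5% → $1.40
Hot pretzel $5.53: prepared food → 9.5% → $0.53
Cough syrup $14.40: nonprescription drugs → 0% → $0.00
Total tax = $19.39 + $0.88 + $0.33 + $56.58 + $0.51 + $0.27 + $50.19 + $1.40 + $0.53 = $130.08

$130.08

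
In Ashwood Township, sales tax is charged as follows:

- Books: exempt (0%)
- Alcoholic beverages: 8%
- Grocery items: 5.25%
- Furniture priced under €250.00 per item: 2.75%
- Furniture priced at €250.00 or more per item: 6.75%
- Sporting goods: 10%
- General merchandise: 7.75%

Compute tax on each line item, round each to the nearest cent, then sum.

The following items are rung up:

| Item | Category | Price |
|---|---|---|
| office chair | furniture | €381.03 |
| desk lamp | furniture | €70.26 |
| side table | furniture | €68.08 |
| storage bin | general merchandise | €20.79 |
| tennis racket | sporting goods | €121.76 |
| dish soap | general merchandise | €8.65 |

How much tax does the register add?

€43.98

Office chair €381.03: furniture, €250.00 or more → 6.75% → €25.72
Desk lamp €70.26: furniture, under €250.00 → 2.75% → €1.93
Side table €68.08: furniture, under €250.00 → 2.75% → €1.87
Storage bin €20.79: general merchandise → 7.75% → €1.61
Tennis racket €121.76: sporting goods → 10% → €12.18
Dish soap €8.65: general merchandise → 7.75% → €0.67
Total tax = €25.72 + €1.93 + €1.87 + €1.61 + €12.18 + €0.67 = €43.98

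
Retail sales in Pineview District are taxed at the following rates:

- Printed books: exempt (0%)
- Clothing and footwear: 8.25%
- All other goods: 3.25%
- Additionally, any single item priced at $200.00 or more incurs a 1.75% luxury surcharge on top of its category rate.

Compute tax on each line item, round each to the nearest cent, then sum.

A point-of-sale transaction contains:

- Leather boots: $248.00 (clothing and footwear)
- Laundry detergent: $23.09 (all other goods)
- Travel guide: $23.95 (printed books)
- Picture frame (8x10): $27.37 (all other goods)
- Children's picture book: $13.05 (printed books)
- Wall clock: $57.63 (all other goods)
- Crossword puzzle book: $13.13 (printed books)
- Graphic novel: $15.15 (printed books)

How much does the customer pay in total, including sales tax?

$449.68

Leather boots $248.00: clothing and footwear → 8.25% + 1.75% surcharge = 10% → $24.80
Laundry detergent $23.09: all other goods → 3.25% → $0.75
Travel guide $23.95: printed books → 0% → $0.00
Picture frame (8x10) $27.37: all other goods → 3.25% → $0.89
Children's picture book $13.05: printed books → 0% → $0.00
Wall clock $57.63: all other goods → 3.25% → $1.87
Crossword puzzle book $13.13: printed books → 0% → $0.00
Graphic novel $15.15: printed books → 0% → $0.00
Subtotal = $421.37; tax = $28.31; total due = $449.68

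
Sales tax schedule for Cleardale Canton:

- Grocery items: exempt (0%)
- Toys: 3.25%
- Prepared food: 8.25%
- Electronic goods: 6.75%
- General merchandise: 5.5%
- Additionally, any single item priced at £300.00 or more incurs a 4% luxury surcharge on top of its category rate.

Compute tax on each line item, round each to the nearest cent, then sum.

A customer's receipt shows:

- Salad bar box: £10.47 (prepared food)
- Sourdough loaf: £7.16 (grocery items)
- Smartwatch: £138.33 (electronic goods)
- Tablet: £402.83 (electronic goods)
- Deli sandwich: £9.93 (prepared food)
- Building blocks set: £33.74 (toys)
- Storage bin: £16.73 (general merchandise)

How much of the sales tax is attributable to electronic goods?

£52.64

Smartwatch £138.33: electronic goods → 6.75% → £9.34
Tablet £402.83: electronic goods → 6.75% + 4% surcharge = 10.75% → £43.30
Tax on electronic goods = £9.34 + £43.30 = £52.64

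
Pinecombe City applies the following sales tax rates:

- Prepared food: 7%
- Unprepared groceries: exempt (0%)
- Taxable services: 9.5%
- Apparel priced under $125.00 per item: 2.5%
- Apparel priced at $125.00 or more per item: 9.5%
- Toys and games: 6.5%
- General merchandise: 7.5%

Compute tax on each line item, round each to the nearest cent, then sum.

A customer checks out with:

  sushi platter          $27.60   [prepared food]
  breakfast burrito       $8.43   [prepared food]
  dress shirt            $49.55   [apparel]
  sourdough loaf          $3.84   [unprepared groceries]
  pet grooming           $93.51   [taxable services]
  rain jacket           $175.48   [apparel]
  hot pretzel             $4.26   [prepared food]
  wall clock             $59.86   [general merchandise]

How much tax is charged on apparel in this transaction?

$17.91

Dress shirt $49.55: apparel, under $125.00 → 2.5% → $1.24
Rain jacket $175.48: apparel, $125.00 or more → 9.5% → $16.67
Tax on apparel = $1.24 + $16.67 = $17.91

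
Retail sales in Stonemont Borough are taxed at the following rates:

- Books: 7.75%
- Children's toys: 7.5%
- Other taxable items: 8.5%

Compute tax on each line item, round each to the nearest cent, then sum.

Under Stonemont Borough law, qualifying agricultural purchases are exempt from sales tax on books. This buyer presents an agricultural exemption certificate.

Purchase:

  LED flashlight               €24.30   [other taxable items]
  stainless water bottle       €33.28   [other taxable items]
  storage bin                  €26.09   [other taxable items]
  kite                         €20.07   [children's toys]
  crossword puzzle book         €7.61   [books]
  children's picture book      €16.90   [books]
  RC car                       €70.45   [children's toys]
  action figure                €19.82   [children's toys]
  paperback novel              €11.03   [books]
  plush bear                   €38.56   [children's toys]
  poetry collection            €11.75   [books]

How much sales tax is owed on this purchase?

LED flashlight €24.30: other taxable items → 8.5% → €2.07
Stainless water bottle €33.28: other taxable items → 8.5% → €2.83
Storage bin €26.09: other taxable items → 8.5% → €2.22
Kite €20.07: children's toys → 7.5% → €1.51
Crossword puzzle book €7.61: books, buyer-exempt → 0% → €0.00
Children's picture book €16.90: books, buyer-exempt → 0% → €0.00
RC car €70.45: children's toys → 7.5% → €5.28
Action figure €19.82: children's toys → 7.5% → €1.49
Paperback novel €11.03: books, buyer-exempt → 0% → €0.00
Plush bear €38.56: children's toys → 7.5% → €2.89
Poetry collection €11.75: books, buyer-exempt → 0% → €0.00
Total tax = €2.07 + €2.83 + €2.22 + €1.51 + €5.28 + €1.49 + €2.89 = €18.29

€18.29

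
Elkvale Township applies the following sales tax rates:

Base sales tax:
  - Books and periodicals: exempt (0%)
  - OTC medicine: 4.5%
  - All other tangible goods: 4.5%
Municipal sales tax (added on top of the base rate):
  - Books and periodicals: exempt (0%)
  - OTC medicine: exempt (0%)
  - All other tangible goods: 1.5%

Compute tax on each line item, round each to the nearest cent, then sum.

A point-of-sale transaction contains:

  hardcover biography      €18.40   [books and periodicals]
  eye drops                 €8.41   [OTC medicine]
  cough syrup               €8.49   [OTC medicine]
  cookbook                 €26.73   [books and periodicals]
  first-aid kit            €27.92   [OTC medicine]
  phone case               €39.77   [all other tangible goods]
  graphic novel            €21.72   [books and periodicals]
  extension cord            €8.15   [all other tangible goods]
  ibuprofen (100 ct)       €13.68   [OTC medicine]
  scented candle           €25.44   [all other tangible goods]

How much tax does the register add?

€7.05

Hardcover biography €18.40: books and periodicals → 0% + 0% municipal = 0% → €0.00
Eye drops €8.41: OTC medicine → 4.5% + 0% municipal = 4.5% → €0.38
Cough syrup €8.49: OTC medicine → 4.5% + 0% municipal = 4.5% → €0.38
Cookbook €26.73: books and periodicals → 0% + 0% municipal = 0% → €0.00
First-aid kit €27.92: OTC medicine → 4.5% + 0% municipal = 4.5% → €1.26
Phone case €39.77: all other tangible goods → 4.5% + 1.5% municipal = 6% → €2.39
Graphic novel €21.72: books and periodicals → 0% + 0% municipal = 0% → €0.00
Extension cord €8.15: all other tangible goods → 4.5% + 1.5% municipal = 6% → €0.49
Ibuprofen (100 ct) €13.68: OTC medicine → 4.5% + 0% municipal = 4.5% → €0.62
Scented candle €25.44: all other tangible goods → 4.5% + 1.5% municipal = 6% → €1.53
Total tax = €0.38 + €0.38 + €1.26 + €2.39 + €0.49 + €0.62 + €1.53 = €7.05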